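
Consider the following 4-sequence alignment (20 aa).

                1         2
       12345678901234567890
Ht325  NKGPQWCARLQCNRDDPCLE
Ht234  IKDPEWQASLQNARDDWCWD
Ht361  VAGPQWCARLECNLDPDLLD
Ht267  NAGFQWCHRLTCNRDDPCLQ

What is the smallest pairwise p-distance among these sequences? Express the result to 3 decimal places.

Pairwise Hamming distances:
  Ht325 vs Ht234: 10
  Ht325 vs Ht361: 8
  Ht325 vs Ht267: 5
  Ht234 vs Ht361: 14
  Ht234 vs Ht267: 14
  Ht361 vs Ht267: 9
The smallest is 5 mismatches, between Ht325 and Ht267; p = 5/20 = 0.250.

0.250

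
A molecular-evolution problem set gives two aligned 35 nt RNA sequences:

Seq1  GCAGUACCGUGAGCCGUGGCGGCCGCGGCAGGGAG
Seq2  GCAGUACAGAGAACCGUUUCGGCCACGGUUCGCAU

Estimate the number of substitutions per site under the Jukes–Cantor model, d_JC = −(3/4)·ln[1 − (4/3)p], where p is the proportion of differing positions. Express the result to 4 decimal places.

0.4073

The sequences differ at positions 8 (C/A), 10 (U/A), 13 (G/A), 18 (G/U), 19 (G/U), 25 (G/A), 29 (C/U), 30 (A/U), 31 (G/C), 33 (G/C), 35 (G/U).
p = 11/35 = 0.314286.
d = −0.75 · ln(1 − (4/3)·0.314286) = −0.75 · ln(0.580952) = −0.75 · (-0.543087) = 0.4073.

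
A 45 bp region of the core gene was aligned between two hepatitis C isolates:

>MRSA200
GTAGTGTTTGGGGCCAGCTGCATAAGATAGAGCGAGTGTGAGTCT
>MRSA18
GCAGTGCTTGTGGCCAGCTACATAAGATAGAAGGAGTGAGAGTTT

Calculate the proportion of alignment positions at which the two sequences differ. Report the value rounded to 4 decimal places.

0.1778

The sequences differ at positions 2 (T/C), 7 (T/C), 11 (G/T), 20 (G/A), 32 (G/A), 33 (C/G), 39 (T/A), 44 (C/T).
There are 8 differences over 45 sites, so p = 8/45 = 0.1778.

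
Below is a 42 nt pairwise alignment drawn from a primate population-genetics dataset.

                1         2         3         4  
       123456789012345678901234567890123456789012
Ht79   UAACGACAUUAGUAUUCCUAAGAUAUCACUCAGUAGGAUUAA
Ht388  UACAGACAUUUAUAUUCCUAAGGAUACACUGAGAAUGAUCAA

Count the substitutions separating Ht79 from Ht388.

12

Mismatches occur at site 3 (A/C), site 4 (C/A), site 11 (A/U), site 12 (G/A), site 23 (A/G), site 24 (U/A), site 25 (A/U), site 26 (U/A), site 31 (C/G), site 34 (U/A), site 36 (G/U), site 40 (U/C).
That gives 12 mismatches out of 42 aligned sites, so the Hamming distance is 12.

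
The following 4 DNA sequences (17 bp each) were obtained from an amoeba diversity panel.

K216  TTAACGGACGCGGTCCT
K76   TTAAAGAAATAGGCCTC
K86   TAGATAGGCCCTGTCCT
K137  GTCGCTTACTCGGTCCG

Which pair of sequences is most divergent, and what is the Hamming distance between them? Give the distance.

13

Pairwise Hamming distances:
  K216 vs K76: 8
  K216 vs K86: 7
  K216 vs K137: 7
  K76 vs K86: 13
  K76 vs K137: 11
  K86 vs K137: 11
The largest is 13, between K76 and K86.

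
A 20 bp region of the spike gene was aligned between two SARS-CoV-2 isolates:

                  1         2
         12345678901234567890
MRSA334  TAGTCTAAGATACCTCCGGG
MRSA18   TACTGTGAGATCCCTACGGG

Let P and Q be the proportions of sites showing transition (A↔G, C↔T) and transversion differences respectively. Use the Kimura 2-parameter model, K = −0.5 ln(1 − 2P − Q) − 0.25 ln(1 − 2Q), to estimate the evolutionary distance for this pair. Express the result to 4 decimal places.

0.3060

Differing sites — 3:G/C (Tv); 5:C/G (Tv); 7:A/G (Ti); 12:A/C (Tv); 16:C/A (Tv).
Of the 5 differences, 1 transition and 4 transversions over 20 sites: P = 1/20 = 0.050000, Q = 4/20 = 0.200000.
d = −0.5·ln(0.700000) − 0.25·ln(0.600000) = −0.5·(-0.356675) − 0.25·(-0.510826) = 0.3060.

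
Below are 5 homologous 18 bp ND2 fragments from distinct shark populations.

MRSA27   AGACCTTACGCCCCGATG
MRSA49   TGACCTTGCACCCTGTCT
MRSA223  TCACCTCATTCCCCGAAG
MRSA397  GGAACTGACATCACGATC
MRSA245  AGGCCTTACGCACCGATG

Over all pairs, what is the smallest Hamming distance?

2

Pairwise Hamming distances:
  MRSA27 vs MRSA49: 7
  MRSA27 vs MRSA223: 6
  MRSA27 vs MRSA397: 7
  MRSA27 vs MRSA245: 2
  MRSA49 vs MRSA223: 9
  MRSA49 vs MRSA397: 10
  MRSA49 vs MRSA245: 9
  MRSA223 vs MRSA397: 10
  MRSA223 vs MRSA245: 8
  MRSA397 vs MRSA245: 9
The smallest is 2, between MRSA27 and MRSA245.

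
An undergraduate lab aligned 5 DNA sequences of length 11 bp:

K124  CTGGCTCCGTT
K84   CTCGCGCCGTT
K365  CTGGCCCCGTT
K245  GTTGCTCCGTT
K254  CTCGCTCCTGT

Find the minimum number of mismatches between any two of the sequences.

1

Pairwise Hamming distances:
  K124 vs K84: 2
  K124 vs K365: 1
  K124 vs K245: 2
  K124 vs K254: 3
  K84 vs K365: 2
  K84 vs K245: 3
  K84 vs K254: 3
  K365 vs K245: 3
  K365 vs K254: 4
  K245 vs K254: 4
The smallest is 1, between K124 and K365.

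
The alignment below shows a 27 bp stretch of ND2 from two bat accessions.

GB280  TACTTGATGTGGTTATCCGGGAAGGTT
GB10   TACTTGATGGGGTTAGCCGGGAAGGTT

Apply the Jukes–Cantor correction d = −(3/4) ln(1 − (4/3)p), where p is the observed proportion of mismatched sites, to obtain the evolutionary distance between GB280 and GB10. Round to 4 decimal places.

Mismatches occur at site 10 (T→G), site 16 (T→G).
p = 2/27 = 0.074074.
d = −0.75 · ln(1 − (4/3)·0.074074) = −0.75 · ln(0.901235) = −0.75 · (-0.103989) = 0.0780.

0.0780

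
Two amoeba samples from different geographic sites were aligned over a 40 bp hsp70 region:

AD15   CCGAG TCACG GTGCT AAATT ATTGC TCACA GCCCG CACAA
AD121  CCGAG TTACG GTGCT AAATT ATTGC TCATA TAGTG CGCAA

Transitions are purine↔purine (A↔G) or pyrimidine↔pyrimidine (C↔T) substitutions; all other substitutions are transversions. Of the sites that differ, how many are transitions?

4

Mismatches occur at site 7 (C↔T, transition), site 29 (C↔T, transition), site 31 (G↔T, transversion), site 32 (C↔A, transversion), site 33 (C↔G, transversion), site 34 (C↔T, transition), site 37 (A↔G, transition).
Of the 7 differences, 4 transitions and 3 transversions, so the answer is 4.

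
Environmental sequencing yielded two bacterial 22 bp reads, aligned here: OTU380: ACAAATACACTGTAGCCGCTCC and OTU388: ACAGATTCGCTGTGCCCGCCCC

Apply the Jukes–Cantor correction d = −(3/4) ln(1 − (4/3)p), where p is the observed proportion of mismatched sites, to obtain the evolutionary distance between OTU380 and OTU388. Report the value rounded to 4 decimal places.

Mismatches occur at site 4 (A/G), site 7 (A/T), site 9 (A/G), site 14 (A/G), site 15 (G/C), site 20 (T/C).
p = 6/22 = 0.272727.
d = −0.75 · ln(1 − (4/3)·0.272727) = −0.75 · ln(0.636364) = −0.75 · (-0.451985) = 0.3390.

0.3390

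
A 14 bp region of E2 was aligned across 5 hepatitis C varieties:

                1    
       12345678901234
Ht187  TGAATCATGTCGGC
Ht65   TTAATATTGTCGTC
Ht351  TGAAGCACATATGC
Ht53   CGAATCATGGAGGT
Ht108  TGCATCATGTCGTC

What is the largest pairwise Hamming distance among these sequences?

Pairwise Hamming distances:
  Ht187 vs Ht65: 4
  Ht187 vs Ht351: 5
  Ht187 vs Ht53: 4
  Ht187 vs Ht108: 2
  Ht65 vs Ht351: 9
  Ht65 vs Ht53: 8
  Ht65 vs Ht108: 4
  Ht351 vs Ht53: 7
  Ht351 vs Ht108: 7
  Ht53 vs Ht108: 6
The largest is 9, between Ht65 and Ht351.

9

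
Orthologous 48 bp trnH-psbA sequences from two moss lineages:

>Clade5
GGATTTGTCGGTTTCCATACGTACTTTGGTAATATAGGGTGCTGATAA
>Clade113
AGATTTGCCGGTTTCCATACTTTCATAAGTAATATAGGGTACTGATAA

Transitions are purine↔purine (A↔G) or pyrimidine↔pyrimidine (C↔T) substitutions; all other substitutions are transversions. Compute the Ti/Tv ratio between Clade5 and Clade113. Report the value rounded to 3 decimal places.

1.000

Mismatches occur at site 1 (G/A, transition), site 8 (T/C, transition), site 21 (G/T, transversion), site 23 (A/T, transversion), site 25 (T/A, transversion), site 27 (T/A, transversion), site 28 (G/A, transition), site 41 (G/A, transition).
Of the 8 differences, 4 transitions and 4 transversions, so Ti/Tv = 4/4 = 1.000.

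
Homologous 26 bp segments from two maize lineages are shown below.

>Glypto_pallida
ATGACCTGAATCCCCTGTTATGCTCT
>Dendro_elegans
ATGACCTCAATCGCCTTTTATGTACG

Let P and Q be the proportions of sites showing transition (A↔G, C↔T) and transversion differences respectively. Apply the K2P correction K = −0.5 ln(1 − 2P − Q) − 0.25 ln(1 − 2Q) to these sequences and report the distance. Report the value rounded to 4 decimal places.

The sequences differ at positions 8 (G/C, transversion), 13 (C/G, transversion), 17 (G/T, transversion), 23 (C/T, transition), 24 (T/A, transversion), 26 (T/G, transversion).
Of the 6 differences, 1 transition and 5 transversions over 26 sites: P = 1/26 = 0.038462, Q = 5/26 = 0.192308.
d = −0.5·ln(0.730768) − 0.25·ln(0.615384) = −0.5·(-0.313659) − 0.25·(-0.485509) = 0.2782.

0.2782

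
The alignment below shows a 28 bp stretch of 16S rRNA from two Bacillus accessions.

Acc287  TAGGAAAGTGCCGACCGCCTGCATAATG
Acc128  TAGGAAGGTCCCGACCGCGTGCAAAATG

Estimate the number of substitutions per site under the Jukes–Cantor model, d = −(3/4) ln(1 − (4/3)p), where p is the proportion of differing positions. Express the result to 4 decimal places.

0.1585

Mismatches occur at site 7 (A/G), site 10 (G/C), site 19 (C/G), site 24 (T/A).
p = 4/28 = 0.142857.
d = −0.75 · ln(1 − (4/3)·0.142857) = −0.75 · ln(0.809524) = −0.75 · (-0.211309) = 0.1585.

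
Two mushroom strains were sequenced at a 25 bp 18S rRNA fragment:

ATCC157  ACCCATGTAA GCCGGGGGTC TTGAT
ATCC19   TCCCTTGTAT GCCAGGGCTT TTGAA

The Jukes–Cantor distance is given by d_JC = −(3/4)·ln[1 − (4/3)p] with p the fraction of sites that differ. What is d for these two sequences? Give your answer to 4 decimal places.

Mismatches occur at site 1 (A→T), site 5 (A→T), site 10 (A→T), site 14 (G→A), site 18 (G→C), site 20 (C→T), site 25 (T→A).
p = 7/25 = 0.280000.
d = −0.75 · ln(1 − (4/3)·0.280000) = −0.75 · ln(0.626667) = −0.75 · (-0.467340) = 0.3505.

0.3505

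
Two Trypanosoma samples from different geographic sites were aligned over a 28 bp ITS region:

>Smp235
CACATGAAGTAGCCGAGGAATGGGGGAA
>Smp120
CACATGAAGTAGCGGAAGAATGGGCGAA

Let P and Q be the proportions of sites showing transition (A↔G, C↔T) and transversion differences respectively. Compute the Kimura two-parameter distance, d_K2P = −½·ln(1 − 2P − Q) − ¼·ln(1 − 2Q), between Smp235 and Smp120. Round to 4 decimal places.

0.1156

Mismatches occur at site 14 (C/G, transversion), site 17 (G/A, transition), site 25 (G/C, transversion).
Of the 3 differences, 1 transition and 2 transversions over 28 sites: P = 1/28 = 0.035714, Q = 2/28 = 0.071429.
d = −0.5·ln(0.857143) − 0.25·ln(0.857142) = −0.5·(-0.154151) − 0.25·(-0.154152) = 0.1156.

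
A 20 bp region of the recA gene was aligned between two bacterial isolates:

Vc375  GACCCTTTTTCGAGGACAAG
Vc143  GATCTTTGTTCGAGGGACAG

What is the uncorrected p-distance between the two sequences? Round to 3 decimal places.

0.300

The sequences differ at positions 3 (C/T), 5 (C/T), 8 (T/G), 16 (A/G), 17 (C/A), 18 (A/C).
There are 6 differences over 20 sites, so p = 6/20 = 0.300.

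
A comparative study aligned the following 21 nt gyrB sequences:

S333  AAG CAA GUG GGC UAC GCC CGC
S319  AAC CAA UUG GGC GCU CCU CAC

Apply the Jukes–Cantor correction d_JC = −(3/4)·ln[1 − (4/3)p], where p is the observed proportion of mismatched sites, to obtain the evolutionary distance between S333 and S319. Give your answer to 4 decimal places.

Mismatches occur at site 3 (G↔C), site 7 (G↔U), site 13 (U↔G), site 14 (A↔C), site 15 (C↔U), site 16 (G↔C), site 18 (C↔U), site 20 (G↔A).
p = 8/21 = 0.380952.
d = −0.75 · ln(1 − (4/3)·0.380952) = −0.75 · ln(0.492064) = −0.75 · (-0.709146) = 0.5319.

0.5319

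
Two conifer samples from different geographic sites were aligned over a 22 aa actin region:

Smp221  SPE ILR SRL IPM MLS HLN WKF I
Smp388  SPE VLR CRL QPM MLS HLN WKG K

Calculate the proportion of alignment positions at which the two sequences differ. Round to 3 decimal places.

Mismatches occur at site 4 (I→V), site 7 (S→C), site 10 (I→Q), site 21 (F→G), site 22 (I→K).
There are 5 differences over 22 sites, so p = 5/22 = 0.227.

0.227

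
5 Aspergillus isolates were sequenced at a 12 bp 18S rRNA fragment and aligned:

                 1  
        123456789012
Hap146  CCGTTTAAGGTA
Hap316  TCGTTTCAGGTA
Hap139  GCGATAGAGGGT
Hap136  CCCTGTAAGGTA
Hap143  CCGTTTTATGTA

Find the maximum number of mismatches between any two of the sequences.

8

Pairwise Hamming distances:
  Hap146 vs Hap316: 2
  Hap146 vs Hap139: 6
  Hap146 vs Hap136: 2
  Hap146 vs Hap143: 2
  Hap316 vs Hap139: 6
  Hap316 vs Hap136: 4
  Hap316 vs Hap143: 3
  Hap139 vs Hap136: 8
  Hap139 vs Hap143: 7
  Hap136 vs Hap143: 4
The largest is 8, between Hap139 and Hap136.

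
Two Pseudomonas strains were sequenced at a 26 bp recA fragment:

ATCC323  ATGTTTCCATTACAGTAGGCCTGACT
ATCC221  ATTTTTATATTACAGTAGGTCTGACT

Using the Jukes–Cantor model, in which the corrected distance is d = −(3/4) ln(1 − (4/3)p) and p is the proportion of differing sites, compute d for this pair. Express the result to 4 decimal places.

Differing sites — 3:G/T; 7:C/A; 8:C/T; 20:C/T.
p = 4/26 = 0.153846.
d = −0.75 · ln(1 − (4/3)·0.153846) = −0.75 · ln(0.794872) = −0.75 · (-0.229574) = 0.1722.

0.1722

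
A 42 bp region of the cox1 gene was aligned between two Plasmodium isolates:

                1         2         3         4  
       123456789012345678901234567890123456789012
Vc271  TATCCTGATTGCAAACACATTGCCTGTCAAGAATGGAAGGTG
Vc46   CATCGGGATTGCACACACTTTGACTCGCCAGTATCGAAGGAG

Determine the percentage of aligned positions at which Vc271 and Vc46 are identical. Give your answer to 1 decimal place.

Differing sites — 1:T/C; 5:C/G; 6:T/G; 14:A/C; 19:A/T; 23:C/A; 26:G/C; 27:T/G; 29:A/C; 32:A/T; 35:G/C; 41:T/A.
30 of the 42 sites match, so the percent identity is 30/42 × 100 = 71.4%.

71.4%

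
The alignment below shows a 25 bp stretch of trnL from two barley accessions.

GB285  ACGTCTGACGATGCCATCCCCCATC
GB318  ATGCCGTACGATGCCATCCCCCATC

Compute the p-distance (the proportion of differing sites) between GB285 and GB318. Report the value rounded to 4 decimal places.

0.1600

The sequences differ at positions 2 (C/T), 4 (T/C), 6 (T/G), 7 (G/T).
There are 4 differences over 25 sites, so p = 4/25 = 0.1600.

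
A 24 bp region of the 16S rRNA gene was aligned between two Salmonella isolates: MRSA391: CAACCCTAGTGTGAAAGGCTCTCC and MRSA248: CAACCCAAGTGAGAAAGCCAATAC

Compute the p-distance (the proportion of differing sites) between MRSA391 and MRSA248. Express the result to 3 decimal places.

0.250

Mismatches occur at site 7 (T→A), site 12 (T→A), site 18 (G→C), site 20 (T→A), site 21 (C→A), site 23 (C→A).
There are 6 differences over 24 sites, so p = 6/24 = 0.250.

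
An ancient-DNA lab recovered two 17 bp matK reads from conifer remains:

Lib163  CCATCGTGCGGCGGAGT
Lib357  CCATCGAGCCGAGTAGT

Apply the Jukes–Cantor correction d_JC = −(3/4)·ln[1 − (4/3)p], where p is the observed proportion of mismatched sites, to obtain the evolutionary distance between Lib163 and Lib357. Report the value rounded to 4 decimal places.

0.2824

Differing sites — 7:T/A; 10:G/C; 12:C/A; 14:G/T.
p = 4/17 = 0.235294.
d = −0.75 · ln(1 − (4/3)·0.235294) = −0.75 · ln(0.686275) = −0.75 · (-0.376477) = 0.2824.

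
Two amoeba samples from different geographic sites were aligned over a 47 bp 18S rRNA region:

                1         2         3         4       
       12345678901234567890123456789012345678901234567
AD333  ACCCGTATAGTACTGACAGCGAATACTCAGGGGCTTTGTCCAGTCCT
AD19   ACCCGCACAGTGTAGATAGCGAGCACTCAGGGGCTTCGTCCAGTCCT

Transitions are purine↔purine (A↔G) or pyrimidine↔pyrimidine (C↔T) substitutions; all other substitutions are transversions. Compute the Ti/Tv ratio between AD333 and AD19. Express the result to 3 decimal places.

Differing sites — 6:T/C (Ti); 8:T/C (Ti); 12:A/G (Ti); 13:C/T (Ti); 14:T/A (Tv); 17:C/T (Ti); 23:A/G (Ti); 24:T/C (Ti); 37:T/C (Ti).
Of the 9 differences, 8 transitions and 1 transversion, so Ti/Tv = 8/1 = 8.000.

8.000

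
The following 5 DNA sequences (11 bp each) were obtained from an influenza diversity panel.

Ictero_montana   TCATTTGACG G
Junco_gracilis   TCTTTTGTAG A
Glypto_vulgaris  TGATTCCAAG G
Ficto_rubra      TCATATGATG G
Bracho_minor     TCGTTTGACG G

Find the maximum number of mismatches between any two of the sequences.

6

Pairwise Hamming distances:
  Ictero_montana vs Junco_gracilis: 4
  Ictero_montana vs Glypto_vulgaris: 4
  Ictero_montana vs Ficto_rubra: 2
  Ictero_montana vs Bracho_minor: 1
  Junco_gracilis vs Glypto_vulgaris: 6
  Junco_gracilis vs Ficto_rubra: 5
  Junco_gracilis vs Bracho_minor: 4
  Glypto_vulgaris vs Ficto_rubra: 5
  Glypto_vulgaris vs Bracho_minor: 5
  Ficto_rubra vs Bracho_minor: 3
The largest is 6, between Junco_gracilis and Glypto_vulgaris.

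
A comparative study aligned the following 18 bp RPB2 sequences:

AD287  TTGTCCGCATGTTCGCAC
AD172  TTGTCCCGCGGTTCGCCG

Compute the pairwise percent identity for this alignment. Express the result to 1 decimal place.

The sequences differ at positions 7 (G/C), 8 (C/G), 9 (A/C), 10 (T/G), 17 (A/C), 18 (C/G).
12 of the 18 sites match, so the percent identity is 12/18 × 100 = 66.7%.

66.7%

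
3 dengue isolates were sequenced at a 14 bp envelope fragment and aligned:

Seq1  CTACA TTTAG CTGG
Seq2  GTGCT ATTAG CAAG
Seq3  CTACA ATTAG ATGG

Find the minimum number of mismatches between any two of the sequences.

2

Pairwise Hamming distances:
  Seq1 vs Seq2: 6
  Seq1 vs Seq3: 2
  Seq2 vs Seq3: 6
The smallest is 2, between Seq1 and Seq3.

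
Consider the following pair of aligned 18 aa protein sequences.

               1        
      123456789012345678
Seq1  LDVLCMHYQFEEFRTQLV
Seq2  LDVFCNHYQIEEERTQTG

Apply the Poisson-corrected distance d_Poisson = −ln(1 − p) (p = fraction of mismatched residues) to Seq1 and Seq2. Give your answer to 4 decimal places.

Differing sites — 4:L/F; 6:M/N; 10:F/I; 13:F/E; 17:L/T; 18:V/G.
p = 6/18 = 0.333333.
d = −ln(1 − 0.333333) = −ln(0.666667) = 0.4055.

0.4055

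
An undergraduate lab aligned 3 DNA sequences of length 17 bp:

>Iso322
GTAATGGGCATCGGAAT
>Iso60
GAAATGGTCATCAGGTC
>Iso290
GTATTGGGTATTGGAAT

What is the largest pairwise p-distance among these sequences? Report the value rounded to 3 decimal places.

0.529

Pairwise Hamming distances:
  Iso322 vs Iso60: 6
  Iso322 vs Iso290: 3
  Iso60 vs Iso290: 9
The largest is 9 mismatches, between Iso60 and Iso290; p = 9/17 = 0.529.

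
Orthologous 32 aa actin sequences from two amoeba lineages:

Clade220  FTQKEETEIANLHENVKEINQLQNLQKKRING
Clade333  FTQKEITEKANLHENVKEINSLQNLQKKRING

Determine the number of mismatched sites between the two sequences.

3

Mismatches occur at site 6 (E/I), site 9 (I/K), site 21 (Q/S).
That gives 3 mismatches out of 32 aligned sites, so the Hamming distance is 3.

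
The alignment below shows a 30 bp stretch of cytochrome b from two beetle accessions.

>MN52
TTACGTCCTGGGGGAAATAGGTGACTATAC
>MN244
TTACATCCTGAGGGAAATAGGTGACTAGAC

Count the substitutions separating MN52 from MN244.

3

Differing sites — 5:G/A; 11:G/A; 28:T/G.
That gives 3 mismatches out of 30 aligned sites, so the Hamming distance is 3.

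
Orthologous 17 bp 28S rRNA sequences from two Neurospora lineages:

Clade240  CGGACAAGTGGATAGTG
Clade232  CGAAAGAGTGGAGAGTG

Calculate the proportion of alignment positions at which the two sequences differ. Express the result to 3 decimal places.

0.235

Mismatches occur at site 3 (G/A), site 5 (C/A), site 6 (A/G), site 13 (T/G).
There are 4 differences over 17 sites, so p = 4/17 = 0.235.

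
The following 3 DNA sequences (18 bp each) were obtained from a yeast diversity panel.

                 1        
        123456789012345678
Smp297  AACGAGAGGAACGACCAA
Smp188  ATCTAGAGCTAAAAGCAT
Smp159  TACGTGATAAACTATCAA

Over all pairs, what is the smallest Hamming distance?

Pairwise Hamming distances:
  Smp297 vs Smp188: 8
  Smp297 vs Smp159: 6
  Smp188 vs Smp159: 11
The smallest is 6, between Smp297 and Smp159.

6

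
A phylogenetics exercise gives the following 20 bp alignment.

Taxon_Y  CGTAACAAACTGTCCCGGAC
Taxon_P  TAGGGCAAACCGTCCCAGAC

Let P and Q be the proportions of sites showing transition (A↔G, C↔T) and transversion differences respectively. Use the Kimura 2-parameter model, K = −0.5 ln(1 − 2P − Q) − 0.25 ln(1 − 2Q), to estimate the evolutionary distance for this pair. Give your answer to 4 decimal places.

Mismatches occur at site 1 (C/T, transition), site 2 (G/A, transition), site 3 (T/G, transversion), site 4 (A/G, transition), site 5 (A/G, transition), site 11 (T/C, transition), site 17 (G/A, transition).
Of the 7 differences, 6 transitions and 1 transversion over 20 sites: P = 6/20 = 0.300000, Q = 1/20 = 0.050000.
d = −0.5·ln(0.350000) − 0.25·ln(0.900000) = −0.5·(-1.049822) − 0.25·(-0.105361) = 0.5513.

0.5513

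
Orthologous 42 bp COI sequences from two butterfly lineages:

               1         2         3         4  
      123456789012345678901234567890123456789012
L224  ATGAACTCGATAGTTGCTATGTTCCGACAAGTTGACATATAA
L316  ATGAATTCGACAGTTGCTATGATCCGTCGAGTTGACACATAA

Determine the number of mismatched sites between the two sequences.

Mismatches occur at site 6 (C/T), site 11 (T/C), site 22 (T/A), site 27 (A/T), site 29 (A/G), site 38 (T/C).
That gives 6 mismatches out of 42 aligned sites, so the Hamming distance is 6.

6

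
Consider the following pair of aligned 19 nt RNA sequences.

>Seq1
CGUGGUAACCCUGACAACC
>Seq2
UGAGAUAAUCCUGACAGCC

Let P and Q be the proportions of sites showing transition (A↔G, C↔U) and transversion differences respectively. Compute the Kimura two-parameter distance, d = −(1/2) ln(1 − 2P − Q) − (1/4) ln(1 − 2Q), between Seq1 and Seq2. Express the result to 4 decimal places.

The sequences differ at positions 1 (C/U, transition), 3 (U/A, transversion), 5 (G/A, transition), 9 (C/U, transition), 17 (A/G, transition).
Of the 5 differences, 4 transitions and 1 transversion over 19 sites: P = 4/19 = 0.210526, Q = 1/19 = 0.052632.
d = −0.5·ln(0.526316) − 0.25·ln(0.894736) = −0.5·(-0.641853) − 0.25·(-0.111227) = 0.3487.

0.3487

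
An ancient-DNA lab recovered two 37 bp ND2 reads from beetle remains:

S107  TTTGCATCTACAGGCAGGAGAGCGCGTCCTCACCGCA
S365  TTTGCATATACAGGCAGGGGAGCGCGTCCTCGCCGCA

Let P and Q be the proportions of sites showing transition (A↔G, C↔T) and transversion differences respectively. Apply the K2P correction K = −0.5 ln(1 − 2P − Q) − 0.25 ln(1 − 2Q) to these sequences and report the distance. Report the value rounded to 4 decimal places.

0.0865

Mismatches occur at site 8 (C→A, transversion), site 19 (A→G, transition), site 32 (A→G, transition).
Of the 3 differences, 2 transitions and 1 transversion over 37 sites: P = 2/37 = 0.054054, Q = 1/37 = 0.027027.
d = −0.5·ln(0.864865) − 0.25·ln(0.945946) = −0.5·(-0.145182) − 0.25·(-0.055570) = 0.0865.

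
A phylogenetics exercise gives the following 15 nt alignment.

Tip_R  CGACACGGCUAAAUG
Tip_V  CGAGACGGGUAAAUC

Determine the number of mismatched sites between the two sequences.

The sequences differ at positions 4 (C/G), 9 (C/G), 15 (G/C).
That gives 3 mismatches out of 15 aligned sites, so the Hamming distance is 3.

3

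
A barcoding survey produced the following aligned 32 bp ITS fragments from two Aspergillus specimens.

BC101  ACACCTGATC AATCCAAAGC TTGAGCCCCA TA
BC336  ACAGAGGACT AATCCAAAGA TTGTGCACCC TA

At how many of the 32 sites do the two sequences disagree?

The sequences differ at positions 4 (C/G), 5 (C/A), 6 (T/G), 9 (T/C), 10 (C/T), 20 (C/A), 24 (A/T), 27 (C/A), 30 (A/C).
That gives 9 mismatches out of 32 aligned sites, so the Hamming distance is 9.

9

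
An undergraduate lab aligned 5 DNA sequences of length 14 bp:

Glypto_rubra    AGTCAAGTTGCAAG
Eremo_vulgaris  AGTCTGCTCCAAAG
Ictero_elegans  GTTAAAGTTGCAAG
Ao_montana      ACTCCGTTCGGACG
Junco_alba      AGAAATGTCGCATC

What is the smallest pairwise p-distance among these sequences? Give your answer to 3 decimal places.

Pairwise Hamming distances:
  Glypto_rubra vs Eremo_vulgaris: 6
  Glypto_rubra vs Ictero_elegans: 3
  Glypto_rubra vs Ao_montana: 7
  Glypto_rubra vs Junco_alba: 6
  Eremo_vulgaris vs Ictero_elegans: 9
  Eremo_vulgaris vs Ao_montana: 6
  Eremo_vulgaris vs Junco_alba: 9
  Ictero_elegans vs Ao_montana: 9
  Ictero_elegans vs Junco_alba: 7
  Ao_montana vs Junco_alba: 9
The smallest is 3 mismatches, between Glypto_rubra and Ictero_elegans; p = 3/14 = 0.214.

0.214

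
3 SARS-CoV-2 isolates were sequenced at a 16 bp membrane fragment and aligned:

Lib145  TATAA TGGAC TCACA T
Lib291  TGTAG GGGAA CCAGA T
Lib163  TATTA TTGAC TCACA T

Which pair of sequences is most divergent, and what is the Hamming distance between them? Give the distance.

8

Pairwise Hamming distances:
  Lib145 vs Lib291: 6
  Lib145 vs Lib163: 2
  Lib291 vs Lib163: 8
The largest is 8, between Lib291 and Lib163.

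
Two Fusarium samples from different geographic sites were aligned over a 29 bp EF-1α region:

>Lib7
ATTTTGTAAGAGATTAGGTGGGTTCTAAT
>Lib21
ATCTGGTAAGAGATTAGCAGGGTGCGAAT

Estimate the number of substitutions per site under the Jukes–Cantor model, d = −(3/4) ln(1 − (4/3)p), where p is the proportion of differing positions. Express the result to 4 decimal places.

0.2421

The sequences differ at positions 3 (T/C), 5 (T/G), 18 (G/C), 19 (T/A), 24 (T/G), 26 (T/G).
p = 6/29 = 0.206897.
d = −0.75 · ln(1 − (4/3)·0.206897) = −0.75 · ln(0.724137) = −0.75 · (-0.322775) = 0.2421.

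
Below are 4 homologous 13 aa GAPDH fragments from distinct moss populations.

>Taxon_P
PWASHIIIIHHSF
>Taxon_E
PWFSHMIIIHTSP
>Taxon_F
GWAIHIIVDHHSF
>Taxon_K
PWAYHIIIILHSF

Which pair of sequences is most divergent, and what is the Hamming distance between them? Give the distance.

8

Pairwise Hamming distances:
  Taxon_P vs Taxon_E: 4
  Taxon_P vs Taxon_F: 4
  Taxon_P vs Taxon_K: 2
  Taxon_E vs Taxon_F: 8
  Taxon_E vs Taxon_K: 6
  Taxon_F vs Taxon_K: 5
The largest is 8, between Taxon_E and Taxon_F.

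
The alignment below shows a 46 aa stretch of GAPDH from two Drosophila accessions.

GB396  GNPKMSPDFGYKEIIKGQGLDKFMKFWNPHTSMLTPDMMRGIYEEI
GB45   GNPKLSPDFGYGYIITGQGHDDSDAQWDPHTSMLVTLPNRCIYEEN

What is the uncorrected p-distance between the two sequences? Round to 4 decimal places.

The sequences differ at positions 5 (M/L), 12 (K/G), 13 (E/Y), 16 (K/T), 20 (L/H), 22 (K/D), 23 (F/S), 24 (M/D), 25 (K/A), 26 (F/Q), 28 (N/D), 35 (T/V), 36 (P/T), 37 (D/L), 38 (M/P), 39 (M/N), 41 (G/C), 46 (I/N).
There are 18 differences over 46 sites, so p = 18/46 = 0.3913.

0.3913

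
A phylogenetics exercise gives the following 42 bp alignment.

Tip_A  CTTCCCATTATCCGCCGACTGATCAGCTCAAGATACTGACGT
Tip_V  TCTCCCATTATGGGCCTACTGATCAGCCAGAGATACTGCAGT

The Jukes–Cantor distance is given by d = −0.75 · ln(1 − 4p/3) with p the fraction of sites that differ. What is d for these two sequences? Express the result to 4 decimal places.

The sequences differ at positions 1 (C/T), 2 (T/C), 12 (C/G), 13 (C/G), 17 (G/T), 28 (T/C), 29 (C/A), 30 (A/G), 39 (A/C), 40 (C/A).
p = 10/42 = 0.238095.
d = −0.75 · ln(1 − (4/3)·0.238095) = −0.75 · ln(0.682540) = −0.75 · (-0.381934) = 0.2865.

0.2865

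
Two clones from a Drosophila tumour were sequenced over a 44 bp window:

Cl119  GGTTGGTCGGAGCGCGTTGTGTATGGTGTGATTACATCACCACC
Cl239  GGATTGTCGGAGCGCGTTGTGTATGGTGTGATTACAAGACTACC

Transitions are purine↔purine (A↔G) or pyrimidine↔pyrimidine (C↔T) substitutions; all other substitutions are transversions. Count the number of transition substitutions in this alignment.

Mismatches occur at site 3 (T↔A, transversion), site 5 (G↔T, transversion), site 37 (T↔A, transversion), site 38 (C↔G, transversion), site 41 (C↔T, transition).
Of the 5 differences, 1 transition and 4 transversions, so the answer is 1.

1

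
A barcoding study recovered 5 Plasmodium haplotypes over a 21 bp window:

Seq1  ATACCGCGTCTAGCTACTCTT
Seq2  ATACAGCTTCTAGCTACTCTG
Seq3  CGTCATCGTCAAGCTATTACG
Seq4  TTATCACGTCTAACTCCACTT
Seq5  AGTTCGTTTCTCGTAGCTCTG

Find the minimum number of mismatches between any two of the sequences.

3

Pairwise Hamming distances:
  Seq1 vs Seq2: 3
  Seq1 vs Seq3: 10
  Seq1 vs Seq4: 6
  Seq1 vs Seq5: 10
  Seq2 vs Seq3: 9
  Seq2 vs Seq4: 9
  Seq2 vs Seq5: 9
  Seq3 vs Seq4: 14
  Seq3 vs Seq5: 14
  Seq4 vs Seq5: 13
The smallest is 3, between Seq1 and Seq2.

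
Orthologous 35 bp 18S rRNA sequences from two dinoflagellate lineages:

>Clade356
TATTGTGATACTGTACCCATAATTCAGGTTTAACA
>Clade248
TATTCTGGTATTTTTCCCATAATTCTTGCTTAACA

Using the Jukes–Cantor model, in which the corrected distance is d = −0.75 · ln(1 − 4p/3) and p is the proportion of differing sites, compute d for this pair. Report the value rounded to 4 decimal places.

The sequences differ at positions 5 (G/C), 8 (A/G), 11 (C/T), 13 (G/T), 15 (A/T), 26 (A/T), 27 (G/T), 29 (T/C).
p = 8/35 = 0.228571.
d = −0.75 · ln(1 − (4/3)·0.228571) = −0.75 · ln(0.695239) = −0.75 · (-0.363500) = 0.2726.

0.2726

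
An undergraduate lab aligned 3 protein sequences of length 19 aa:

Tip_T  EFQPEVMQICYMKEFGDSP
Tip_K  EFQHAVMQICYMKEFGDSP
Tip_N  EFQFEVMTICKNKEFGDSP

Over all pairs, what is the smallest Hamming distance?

Pairwise Hamming distances:
  Tip_T vs Tip_K: 2
  Tip_T vs Tip_N: 4
  Tip_K vs Tip_N: 5
The smallest is 2, between Tip_T and Tip_K.

2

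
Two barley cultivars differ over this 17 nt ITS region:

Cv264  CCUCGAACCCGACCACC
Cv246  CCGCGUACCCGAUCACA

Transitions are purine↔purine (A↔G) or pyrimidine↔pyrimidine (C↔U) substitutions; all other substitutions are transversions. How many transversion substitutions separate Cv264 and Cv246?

3

Differing sites — 3:U/G (Tv); 6:A/U (Tv); 13:C/U (Ti); 17:C/A (Tv).
Of the 4 differences, 1 transition and 3 transversions, so the answer is 3.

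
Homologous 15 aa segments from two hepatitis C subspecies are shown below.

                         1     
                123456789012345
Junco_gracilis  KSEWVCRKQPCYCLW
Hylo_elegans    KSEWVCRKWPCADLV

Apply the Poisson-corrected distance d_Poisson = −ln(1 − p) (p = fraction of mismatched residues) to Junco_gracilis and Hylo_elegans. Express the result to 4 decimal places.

0.3102

Mismatches occur at site 9 (Q/W), site 12 (Y/A), site 13 (C/D), site 15 (W/V).
p = 4/15 = 0.266667.
d = −ln(1 − 0.266667) = −ln(0.733333) = 0.3102.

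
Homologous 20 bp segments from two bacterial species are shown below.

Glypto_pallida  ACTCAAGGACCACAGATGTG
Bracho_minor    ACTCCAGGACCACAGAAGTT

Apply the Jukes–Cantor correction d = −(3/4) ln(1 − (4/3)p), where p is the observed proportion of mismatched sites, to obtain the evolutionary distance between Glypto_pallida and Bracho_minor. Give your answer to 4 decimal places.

Differing sites — 5:A/C; 17:T/A; 20:G/T.
p = 3/20 = 0.150000.
d = −0.75 · ln(1 − (4/3)·0.150000) = −0.75 · ln(0.800000) = −0.75 · (-0.223144) = 0.1674.

0.1674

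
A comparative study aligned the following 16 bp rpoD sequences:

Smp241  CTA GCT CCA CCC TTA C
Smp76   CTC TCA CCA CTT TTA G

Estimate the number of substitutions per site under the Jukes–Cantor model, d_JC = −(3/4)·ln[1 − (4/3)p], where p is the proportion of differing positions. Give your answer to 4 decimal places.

0.5199

Mismatches occur at site 3 (A/C), site 4 (G/T), site 6 (T/A), site 11 (C/T), site 12 (C/T), site 16 (C/G).
p = 6/16 = 0.375000.
d = −0.75 · ln(1 − (4/3)·0.375000) = −0.75 · ln(0.500000) = −0.75 · (-0.693147) = 0.5199.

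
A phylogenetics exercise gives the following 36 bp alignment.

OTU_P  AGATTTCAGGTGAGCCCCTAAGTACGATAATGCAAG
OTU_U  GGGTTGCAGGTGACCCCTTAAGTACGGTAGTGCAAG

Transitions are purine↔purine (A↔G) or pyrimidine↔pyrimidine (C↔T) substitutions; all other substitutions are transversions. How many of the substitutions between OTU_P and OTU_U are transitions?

Mismatches occur at site 1 (A→G, transition), site 3 (A→G, transition), site 6 (T→G, transversion), site 14 (G→C, transversion), site 18 (C→T, transition), site 27 (A→G, transition), site 30 (A→G, transition).
Of the 7 differences, 5 transitions and 2 transversions, so the answer is 5.

5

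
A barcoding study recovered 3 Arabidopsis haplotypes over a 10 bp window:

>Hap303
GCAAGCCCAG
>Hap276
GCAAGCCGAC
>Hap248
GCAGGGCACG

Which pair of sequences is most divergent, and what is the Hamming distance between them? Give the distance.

Pairwise Hamming distances:
  Hap303 vs Hap276: 2
  Hap303 vs Hap248: 4
  Hap276 vs Hap248: 5
The largest is 5, between Hap276 and Hap248.

5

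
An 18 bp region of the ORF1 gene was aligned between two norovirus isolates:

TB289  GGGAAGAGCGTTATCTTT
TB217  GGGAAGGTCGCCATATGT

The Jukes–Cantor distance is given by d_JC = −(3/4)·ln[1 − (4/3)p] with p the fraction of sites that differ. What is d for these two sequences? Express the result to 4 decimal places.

The sequences differ at positions 7 (A/G), 8 (G/T), 11 (T/C), 12 (T/C), 15 (C/A), 17 (T/G).
p = 6/18 = 0.333333.
d = −0.75 · ln(1 − (4/3)·0.333333) = −0.75 · ln(0.555556) = −0.75 · (-0.587786) = 0.4408.

0.4408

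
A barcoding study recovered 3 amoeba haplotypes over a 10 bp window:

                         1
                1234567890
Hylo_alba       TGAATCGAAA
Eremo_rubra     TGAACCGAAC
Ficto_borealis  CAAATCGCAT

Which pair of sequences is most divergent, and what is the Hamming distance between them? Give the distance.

Pairwise Hamming distances:
  Hylo_alba vs Eremo_rubra: 2
  Hylo_alba vs Ficto_borealis: 4
  Eremo_rubra vs Ficto_borealis: 5
The largest is 5, between Eremo_rubra and Ficto_borealis.

5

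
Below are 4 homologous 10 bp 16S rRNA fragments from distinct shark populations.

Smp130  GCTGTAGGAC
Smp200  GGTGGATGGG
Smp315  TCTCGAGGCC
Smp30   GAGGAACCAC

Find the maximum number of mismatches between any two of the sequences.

8

Pairwise Hamming distances:
  Smp130 vs Smp200: 5
  Smp130 vs Smp315: 4
  Smp130 vs Smp30: 5
  Smp200 vs Smp315: 6
  Smp200 vs Smp30: 7
  Smp315 vs Smp30: 8
The largest is 8, between Smp315 and Smp30.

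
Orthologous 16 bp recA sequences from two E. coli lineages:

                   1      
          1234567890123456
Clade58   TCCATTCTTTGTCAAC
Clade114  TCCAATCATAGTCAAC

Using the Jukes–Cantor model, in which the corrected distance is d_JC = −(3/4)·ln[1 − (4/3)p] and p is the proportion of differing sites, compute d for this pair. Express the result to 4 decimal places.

The sequences differ at positions 5 (T/A), 8 (T/A), 10 (T/A).
p = 3/16 = 0.187500.
d = −0.75 · ln(1 − (4/3)·0.187500) = −0.75 · ln(0.750000) = −0.75 · (-0.287682) = 0.2158.

0.2158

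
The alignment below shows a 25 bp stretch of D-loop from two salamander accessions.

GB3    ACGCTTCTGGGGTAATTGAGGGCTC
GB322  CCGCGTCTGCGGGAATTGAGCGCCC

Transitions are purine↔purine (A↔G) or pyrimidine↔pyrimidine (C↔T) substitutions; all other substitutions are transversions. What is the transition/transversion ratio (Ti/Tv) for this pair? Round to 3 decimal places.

0.200

The sequences differ at positions 1 (A/C, transversion), 5 (T/G, transversion), 10 (G/C, transversion), 13 (T/G, transversion), 21 (G/C, transversion), 24 (T/C, transition).
Of the 6 differences, 1 transition and 5 transversions, so Ti/Tv = 1/5 = 0.200.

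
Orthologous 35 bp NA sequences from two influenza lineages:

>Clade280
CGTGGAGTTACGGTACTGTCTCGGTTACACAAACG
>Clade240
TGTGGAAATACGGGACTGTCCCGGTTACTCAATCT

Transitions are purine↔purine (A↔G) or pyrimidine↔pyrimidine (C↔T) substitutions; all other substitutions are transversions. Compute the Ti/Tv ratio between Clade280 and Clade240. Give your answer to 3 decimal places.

0.600

Mismatches occur at site 1 (C↔T, transition), site 7 (G↔A, transition), site 8 (T↔A, transversion), site 14 (T↔G, transversion), site 21 (T↔C, transition), site 29 (A↔T, transversion), site 33 (A↔T, transversion), site 35 (G↔T, transversion).
Of the 8 differences, 3 transitions and 5 transversions, so Ti/Tv = 3/5 = 0.600.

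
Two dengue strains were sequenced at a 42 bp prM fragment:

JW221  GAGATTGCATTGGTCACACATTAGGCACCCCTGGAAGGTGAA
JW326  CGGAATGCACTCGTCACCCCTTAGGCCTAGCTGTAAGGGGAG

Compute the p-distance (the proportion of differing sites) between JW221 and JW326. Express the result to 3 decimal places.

0.333

Differing sites — 1:G/C; 2:A/G; 5:T/A; 10:T/C; 12:G/C; 18:A/C; 20:A/C; 27:A/C; 28:C/T; 29:C/A; 30:C/G; 34:G/T; 39:T/G; 42:A/G.
There are 14 differences over 42 sites, so p = 14/42 = 0.333.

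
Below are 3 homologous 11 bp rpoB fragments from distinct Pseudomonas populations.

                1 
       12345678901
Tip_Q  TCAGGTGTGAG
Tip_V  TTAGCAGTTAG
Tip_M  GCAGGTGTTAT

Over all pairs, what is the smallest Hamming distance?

Pairwise Hamming distances:
  Tip_Q vs Tip_V: 4
  Tip_Q vs Tip_M: 3
  Tip_V vs Tip_M: 5
The smallest is 3, between Tip_Q and Tip_M.

3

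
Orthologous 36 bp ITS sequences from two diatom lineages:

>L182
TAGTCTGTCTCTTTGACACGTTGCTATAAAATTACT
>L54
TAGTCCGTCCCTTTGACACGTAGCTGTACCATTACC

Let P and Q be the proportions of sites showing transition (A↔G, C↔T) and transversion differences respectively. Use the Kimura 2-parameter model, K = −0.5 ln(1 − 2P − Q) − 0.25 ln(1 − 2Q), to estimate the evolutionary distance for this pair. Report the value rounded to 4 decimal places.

0.2279

Differing sites — 6:T/C (Ti); 10:T/C (Ti); 22:T/A (Tv); 26:A/G (Ti); 29:A/C (Tv); 30:A/C (Tv); 36:T/C (Ti).
Of the 7 differences, 4 transitions and 3 transversions over 36 sites: P = 4/36 = 0.111111, Q = 3/36 = 0.083333.
d = −0.5·ln(0.694445) − 0.25·ln(0.833334) = −0.5·(-0.364642) − 0.25·(-0.182321) = 0.2279.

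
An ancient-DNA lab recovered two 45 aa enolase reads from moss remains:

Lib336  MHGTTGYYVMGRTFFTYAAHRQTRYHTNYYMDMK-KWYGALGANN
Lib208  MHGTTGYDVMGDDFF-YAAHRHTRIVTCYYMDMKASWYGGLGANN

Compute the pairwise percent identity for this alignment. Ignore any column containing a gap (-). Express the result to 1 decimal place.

79.1%

Excluding the 2 gap columns leaves 43 comparable sites.
The sequences differ at positions 8 (Y/D), 12 (R/D), 13 (T/D), 22 (Q/H), 25 (Y/I), 26 (H/V), 28 (N/C), 36 (K/S), 40 (A/G).
34 of the 43 comparable sites match, so the percent identity is 34/43 × 100 = 79.1%.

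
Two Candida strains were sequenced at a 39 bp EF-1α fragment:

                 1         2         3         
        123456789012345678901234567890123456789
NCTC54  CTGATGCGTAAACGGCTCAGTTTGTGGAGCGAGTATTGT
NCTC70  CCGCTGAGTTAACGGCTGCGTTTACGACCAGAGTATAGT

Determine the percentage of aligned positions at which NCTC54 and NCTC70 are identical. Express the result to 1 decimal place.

66.7%

The sequences differ at positions 2 (T/C), 4 (A/C), 7 (C/A), 10 (A/T), 18 (C/G), 19 (A/C), 24 (G/A), 25 (T/C), 27 (G/A), 28 (A/C), 29 (G/C), 30 (C/A), 37 (T/A).
26 of the 39 sites match, so the percent identity is 26/39 × 100 = 66.7%.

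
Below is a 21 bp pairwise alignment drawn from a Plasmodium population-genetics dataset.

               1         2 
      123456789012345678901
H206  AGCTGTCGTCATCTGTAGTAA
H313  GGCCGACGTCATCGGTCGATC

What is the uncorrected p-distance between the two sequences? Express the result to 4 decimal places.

Mismatches occur at site 1 (A→G), site 4 (T→C), site 6 (T→A), site 14 (T→G), site 17 (A→C), site 19 (T→A), site 20 (A→T), site 21 (A→C).
There are 8 differences over 21 sites, so p = 8/21 = 0.3810.

0.3810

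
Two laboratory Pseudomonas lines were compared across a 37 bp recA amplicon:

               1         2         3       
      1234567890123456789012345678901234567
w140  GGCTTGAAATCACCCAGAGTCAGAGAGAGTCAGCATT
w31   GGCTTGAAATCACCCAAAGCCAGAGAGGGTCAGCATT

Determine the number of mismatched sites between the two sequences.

3

Differing sites — 17:G/A; 20:T/C; 28:A/G.
That gives 3 mismatches out of 37 aligned sites, so the Hamming distance is 3.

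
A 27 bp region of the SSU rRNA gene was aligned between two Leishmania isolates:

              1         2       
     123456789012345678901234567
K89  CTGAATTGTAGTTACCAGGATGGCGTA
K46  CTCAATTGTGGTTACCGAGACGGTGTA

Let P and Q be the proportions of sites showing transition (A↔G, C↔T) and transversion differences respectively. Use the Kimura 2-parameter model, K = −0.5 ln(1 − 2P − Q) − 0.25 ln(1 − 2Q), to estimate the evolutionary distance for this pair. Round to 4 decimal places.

0.2809

Differing sites — 3:G/C (Tv); 10:A/G (Ti); 17:A/G (Ti); 18:G/A (Ti); 21:T/C (Ti); 24:C/T (Ti).
Of the 6 differences, 5 transitions and 1 transversion over 27 sites: P = 5/27 = 0.185185, Q = 1/27 = 0.037037.
d = −0.5·ln(0.592593) − 0.25·ln(0.925926) = −0.5·(-0.523247) − 0.25·(-0.076961) = 0.2809.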